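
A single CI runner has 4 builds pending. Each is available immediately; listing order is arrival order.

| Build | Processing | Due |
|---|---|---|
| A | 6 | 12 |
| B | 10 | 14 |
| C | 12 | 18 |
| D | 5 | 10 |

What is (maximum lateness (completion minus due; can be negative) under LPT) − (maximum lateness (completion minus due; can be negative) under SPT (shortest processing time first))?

8

LPT (decreasing processing time): C B A D.
C: 0→12, due 18, lateness -6
B: 12→22, due 14, lateness 8
A: 22→28, due 12, lateness 16
D: 28→33, due 10, lateness 23
Maximum = 23.
SPT (increasing processing time): D A B C.
D: 0→5, due 10, lateness -5
A: 5→11, due 12, lateness -1
B: 11→21, due 14, lateness 7
C: 21→33, due 18, lateness 15
Maximum = 15.
Difference = 23 − 15 = 8.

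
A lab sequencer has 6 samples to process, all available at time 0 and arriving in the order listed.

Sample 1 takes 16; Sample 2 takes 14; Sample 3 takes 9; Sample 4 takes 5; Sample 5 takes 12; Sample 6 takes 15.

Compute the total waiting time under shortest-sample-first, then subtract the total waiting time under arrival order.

SPT (increasing processing time): Sample 4 Sample 3 Sample 5 Sample 2 Sample 6 Sample 1.
Sample 4: waits 0, runs 0→5
Sample 3: waits 5, runs 5→14
Sample 5: waits 14, runs 14→26
Sample 2: waits 26, runs 26→40
Sample 6: waits 40, runs 40→55
Sample 1: waits 55, runs 55→71
Sum = 0+5+14+26+40+55 = 140.
FIFO (arrival order): Sample 1 Sample 2 Sample 3 Sample 4 Sample 5 Sample 6.
Sample 1: waits 0, runs 0→16
Sample 2: waits 16, runs 16→30
Sample 3: waits 30, runs 30→39
Sample 4: waits 39, runs 39→44
Sample 5: waits 44, runs 44→56
Sample 6: waits 56, runs 56→71
Sum = 0+16+30+39+44+56 = 185.
Difference = 140 − 185 = -45.

-45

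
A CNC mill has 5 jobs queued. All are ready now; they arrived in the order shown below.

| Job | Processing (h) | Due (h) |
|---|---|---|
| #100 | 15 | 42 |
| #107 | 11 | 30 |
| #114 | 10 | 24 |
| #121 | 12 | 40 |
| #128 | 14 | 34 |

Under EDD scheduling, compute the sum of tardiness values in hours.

28

EDD (increasing due date): #114 #107 #128 #121 #100.
#114: 0→10, due 24, tardiness 0
#107: 10→21, due 30, tardiness 0
#128: 21→35, due 34, tardiness 1
#121: 35→47, due 40, tardiness 7
#100: 47→62, due 42, tardiness 20
Sum = 0+0+1+7+20 = 28.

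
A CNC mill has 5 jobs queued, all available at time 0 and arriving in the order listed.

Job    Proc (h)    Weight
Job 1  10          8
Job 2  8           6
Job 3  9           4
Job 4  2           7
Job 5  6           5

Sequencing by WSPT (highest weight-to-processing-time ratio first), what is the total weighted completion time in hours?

494

WSPT (decreasing weight/processing-time ratio): Job 4 Job 5 Job 1 Job 2 Job 3.
Job 4: finishes 2, weight 7, w·C = 14
Job 5: finishes 8, weight 5, w·C = 40
Job 1: finishes 18, weight 8, w·C = 144
Job 2: finishes 26, weight 6, w·C = 156
Job 3: finishes 35, weight 4, w·C = 140
Sum = 14+40+144+156+140 = 494.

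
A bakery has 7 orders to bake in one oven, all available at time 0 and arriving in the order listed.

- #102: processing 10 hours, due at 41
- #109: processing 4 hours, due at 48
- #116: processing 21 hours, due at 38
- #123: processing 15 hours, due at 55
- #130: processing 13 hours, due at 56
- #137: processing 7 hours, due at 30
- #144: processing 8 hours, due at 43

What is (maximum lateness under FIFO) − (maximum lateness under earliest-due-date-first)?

18

FIFO (arrival order): #102 #109 #116 #123 #130 #137 #144.
#102: 0→10, due 41, lateness -31
#109: 10→14, due 48, lateness -34
#116: 14→35, due 38, lateness -3
#123: 35→50, due 55, lateness -5
#130: 50→63, due 56, lateness 7
#137: 63→70, due 30, lateness 40
#144: 70→78, due 43, lateness 35
Maximum = 40.
EDD (increasing due date): #137 #116 #102 #144 #109 #123 #130.
#137: 0→7, due 30, lateness -23
#116: 7→28, due 38, lateness -10
#102: 28→38, due 41, lateness -3
#144: 38→46, due 43, lateness 3
#109: 46→50, due 48, lateness 2
#123: 50→65, due 55, lateness 10
#130: 65→78, due 56, lateness 22
Maximum = 22.
Difference = 40 − 22 = 18.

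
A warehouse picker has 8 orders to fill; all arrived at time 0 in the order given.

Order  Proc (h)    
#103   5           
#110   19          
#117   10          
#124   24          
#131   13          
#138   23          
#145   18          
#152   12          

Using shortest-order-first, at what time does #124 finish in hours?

SPT (increasing processing time): #103 #117 #152 #131 #145 #110 #138 #124.
#103: 0→5
#117: 5→15
#152: 15→27
#131: 27→40
#145: 40→58
#110: 58→77
#138: 77→100
#124: 100→124

124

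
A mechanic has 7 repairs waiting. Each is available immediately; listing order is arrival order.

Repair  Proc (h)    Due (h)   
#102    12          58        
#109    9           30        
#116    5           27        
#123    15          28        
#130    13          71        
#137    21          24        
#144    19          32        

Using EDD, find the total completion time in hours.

382

EDD (increasing due date): #137 #116 #123 #109 #144 #102 #130.
#137: 0→21
#116: 21→26
#123: 26→41
#109: 41→50
#144: 50→69
#102: 69→81
#130: 81→94
Sum = 21+26+41+50+69+81+94 = 382.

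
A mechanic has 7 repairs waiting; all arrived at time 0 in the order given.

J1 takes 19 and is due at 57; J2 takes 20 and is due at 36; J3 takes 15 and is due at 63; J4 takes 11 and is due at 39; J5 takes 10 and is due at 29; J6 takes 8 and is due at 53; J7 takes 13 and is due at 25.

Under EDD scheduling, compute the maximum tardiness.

33

EDD (increasing due date): J7 J5 J2 J4 J6 J1 J3.
J7: 0→13, due 25, tardiness 0
J5: 13→23, due 29, tardiness 0
J2: 23→43, due 36, tardiness 7
J4: 43→54, due 39, tardiness 15
J6: 54→62, due 53, tardiness 9
J1: 62→81, due 57, tardiness 24
J3: 81→96, due 63, tardiness 33
Maximum = 33.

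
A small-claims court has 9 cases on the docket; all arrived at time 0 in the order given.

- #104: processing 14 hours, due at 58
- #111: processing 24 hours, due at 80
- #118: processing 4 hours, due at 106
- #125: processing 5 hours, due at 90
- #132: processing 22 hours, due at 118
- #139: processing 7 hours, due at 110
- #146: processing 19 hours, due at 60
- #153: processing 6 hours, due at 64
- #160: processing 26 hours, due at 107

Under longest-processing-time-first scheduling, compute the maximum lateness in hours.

54

LPT (decreasing processing time): #160 #111 #132 #146 #104 #139 #153 #125 #118.
#160: 0→26, due 107, lateness -81
#111: 26→50, due 80, lateness -30
#132: 50→72, due 118, lateness -46
#146: 72→91, due 60, lateness 31
#104: 91→105, due 58, lateness 47
#139: 105→112, due 110, lateness 2
#153: 112→118, due 64, lateness 54
#125: 118→123, due 90, lateness 33
#118: 123→127, due 106, lateness 21
Maximum = 54.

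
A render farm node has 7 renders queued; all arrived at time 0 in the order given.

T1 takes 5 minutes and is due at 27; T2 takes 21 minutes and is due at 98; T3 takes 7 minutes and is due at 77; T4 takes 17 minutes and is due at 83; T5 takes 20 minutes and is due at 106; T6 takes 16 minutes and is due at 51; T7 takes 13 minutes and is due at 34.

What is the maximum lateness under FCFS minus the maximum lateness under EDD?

FIFO (arrival order): T1 T2 T3 T4 T5 T6 T7.
T1: 0→5, due 27, lateness -22
T2: 5→26, due 98, lateness -72
T3: 26→33, due 77, lateness -44
T4: 33→50, due 83, lateness -33
T5: 50→70, due 106, lateness -36
T6: 70→86, due 51, lateness 35
T7: 86→99, due 34, lateness 65
Maximum = 65.
EDD (increasing due date): T1 T7 T6 T3 T4 T2 T5.
T1: 0→5, due 27, lateness -22
T7: 5→18, due 34, lateness -16
T6: 18→34, due 51, lateness -17
T3: 34→41, due 77, lateness -36
T4: 41→58, due 83, lateness -25
T2: 58→79, due 98, lateness -19
T5: 79→99, due 106, lateness -7
Maximum = -7.
Difference = 65 − -7 = 72.

72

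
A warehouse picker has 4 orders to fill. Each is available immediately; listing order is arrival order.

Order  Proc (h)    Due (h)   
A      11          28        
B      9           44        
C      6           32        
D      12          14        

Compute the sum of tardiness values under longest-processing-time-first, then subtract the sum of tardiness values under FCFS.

LPT (decreasing processing time): D A B C.
D: 0→12, due 14, tardiness 0
A: 12→23, due 28, tardiness 0
B: 23→32, due 44, tardiness 0
C: 32→38, due 32, tardiness 6
Sum = 0+0+0+6 = 6.
FIFO (arrival order): A B C D.
A: 0→11, due 28, tardiness 0
B: 11→20, due 44, tardiness 0
C: 20→26, due 32, tardiness 0
D: 26→38, due 14, tardiness 24
Sum = 0+0+0+24 = 24.
Difference = 6 − 24 = -18.

-18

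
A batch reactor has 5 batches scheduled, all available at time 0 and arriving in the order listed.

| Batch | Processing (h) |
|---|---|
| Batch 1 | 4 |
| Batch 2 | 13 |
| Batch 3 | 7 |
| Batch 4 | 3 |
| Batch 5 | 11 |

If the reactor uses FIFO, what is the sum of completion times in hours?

FIFO (arrival order): Batch 1 Batch 2 Batch 3 Batch 4 Batch 5.
Batch 1: 0→4
Batch 2: 4→17
Batch 3: 17→24
Batch 4: 24→27
Batch 5: 27→38
Sum = 4+17+24+27+38 = 110.

110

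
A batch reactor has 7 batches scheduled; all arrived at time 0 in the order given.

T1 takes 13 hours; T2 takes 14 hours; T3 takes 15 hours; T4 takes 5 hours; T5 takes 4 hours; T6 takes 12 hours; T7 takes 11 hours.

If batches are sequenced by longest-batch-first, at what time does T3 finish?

LPT (decreasing processing time): T3 T2 T1 T6 T7 T4 T5.
T3: 0→15

15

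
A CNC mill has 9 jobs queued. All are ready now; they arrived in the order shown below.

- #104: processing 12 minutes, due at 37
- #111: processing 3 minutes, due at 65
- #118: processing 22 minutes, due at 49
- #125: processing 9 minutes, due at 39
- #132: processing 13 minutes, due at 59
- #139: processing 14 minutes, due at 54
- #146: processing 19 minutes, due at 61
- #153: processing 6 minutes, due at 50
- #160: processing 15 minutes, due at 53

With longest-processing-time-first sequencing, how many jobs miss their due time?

7

LPT (decreasing processing time): #118 #146 #160 #139 #132 #104 #125 #153 #111.
#118: 0→22, due 49, tardiness 0
#146: 22→41, due 61, tardiness 0
#160: 41→56, due 53, tardiness 3
#139: 56→70, due 54, tardiness 16
#132: 70→83, due 59, tardiness 24
#104: 83→95, due 37, tardiness 58
#125: 95→104, due 39, tardiness 65
#153: 104→110, due 50, tardiness 60
#111: 110→113, due 65, tardiness 48
Late jobs: 7.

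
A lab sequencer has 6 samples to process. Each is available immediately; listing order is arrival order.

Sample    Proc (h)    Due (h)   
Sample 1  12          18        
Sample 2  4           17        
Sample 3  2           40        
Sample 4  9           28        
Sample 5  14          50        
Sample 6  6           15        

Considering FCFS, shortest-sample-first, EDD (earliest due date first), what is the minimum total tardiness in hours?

7

FIFO (arrival order): Sample 1 Sample 2 Sample 3 Sample 4 Sample 5 Sample 6.
Sample 1: 0→12, due 18, tardiness 0
Sample 2: 12→16, due 17, tardiness 0
Sample 3: 16→18, due 40, tardiness 0
Sample 4: 18→27, due 28, tardiness 0
Sample 5: 27→41, due 50, tardiness 0
Sample 6: 41→47, due 15, tardiness 32
Sum = 0+0+0+0+0+32 = 32.
SPT (increasing processing time): Sample 3 Sample 2 Sample 6 Sample 4 Sample 1 Sample 5.
Sample 3: 0→2, due 40, tardiness 0
Sample 2: 2→6, due 17, tardiness 0
Sample 6: 6→12, due 15, tardiness 0
Sample 4: 12→21, due 28, tardiness 0
Sample 1: 21→33, due 18, tardiness 15
Sample 5: 33→47, due 50, tardiness 0
Sum = 0+0+0+0+15+0 = 15.
EDD (increasing due date): Sample 6 Sample 2 Sample 1 Sample 4 Sample 3 Sample 5.
Sample 6: 0→6, due 15, tardiness 0
Sample 2: 6→10, due 17, tardiness 0
Sample 1: 10→22, due 18, tardiness 4
Sample 4: 22→31, due 28, tardiness 3
Sample 3: 31→33, due 40, tardiness 0
Sample 5: 33→47, due 50, tardiness 0
Sum = 0+0+4+3+0+0 = 7.
FIFO 32, SPT 15, EDD 7 → minimum 7.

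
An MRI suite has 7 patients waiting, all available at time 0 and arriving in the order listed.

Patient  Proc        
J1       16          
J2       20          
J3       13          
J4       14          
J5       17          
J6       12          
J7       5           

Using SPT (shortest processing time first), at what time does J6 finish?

17

SPT (increasing processing time): J7 J6 J3 J4 J1 J5 J2.
J7: 0→5
J6: 5→17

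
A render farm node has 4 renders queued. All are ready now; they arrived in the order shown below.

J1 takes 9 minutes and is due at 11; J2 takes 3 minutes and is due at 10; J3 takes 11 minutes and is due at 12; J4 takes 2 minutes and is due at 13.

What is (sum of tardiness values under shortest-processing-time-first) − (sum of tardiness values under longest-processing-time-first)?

-18

SPT (increasing processing time): J4 J2 J1 J3.
J4: 0→2, due 13, tardiness 0
J2: 2→5, due 10, tardiness 0
J1: 5→14, due 11, tardiness 3
J3: 14→25, due 12, tardiness 13
Sum = 0+0+3+13 = 16.
LPT (decreasing processing time): J3 J1 J2 J4.
J3: 0→11, due 12, tardiness 0
J1: 11→20, due 11, tardiness 9
J2: 20→23, due 10, tardiness 13
J4: 23→25, due 13, tardiness 12
Sum = 0+9+13+12 = 34.
Difference = 16 − 34 = -18.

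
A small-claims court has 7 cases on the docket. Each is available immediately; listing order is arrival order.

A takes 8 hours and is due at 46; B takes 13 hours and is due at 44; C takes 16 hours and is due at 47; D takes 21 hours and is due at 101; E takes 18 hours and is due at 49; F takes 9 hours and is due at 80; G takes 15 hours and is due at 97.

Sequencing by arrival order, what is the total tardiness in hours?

FIFO (arrival order): A B C D E F G.
A: 0→8, due 46, tardiness 0
B: 8→21, due 44, tardiness 0
C: 21→37, due 47, tardiness 0
D: 37→58, due 101, tardiness 0
E: 58→76, due 49, tardiness 27
F: 76→85, due 80, tardiness 5
G: 85→100, due 97, tardiness 3
Sum = 0+0+0+0+27+5+3 = 35.

35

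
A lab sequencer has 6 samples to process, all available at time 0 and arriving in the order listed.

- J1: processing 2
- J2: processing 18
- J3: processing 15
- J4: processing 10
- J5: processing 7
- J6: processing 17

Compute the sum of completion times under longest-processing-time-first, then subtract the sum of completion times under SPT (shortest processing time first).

LPT (decreasing processing time): J2 J6 J3 J4 J5 J1.
J2: 0→18
J6: 18→35
J3: 35→50
J4: 50→60
J5: 60→67
J1: 67→69
Sum = 18+35+50+60+67+69 = 299.
SPT (increasing processing time): J1 J5 J4 J3 J6 J2.
J1: 0→2
J5: 2→9
J4: 9→19
J3: 19→34
J6: 34→51
J2: 51→69
Sum = 2+9+19+34+51+69 = 184.
Difference = 299 − 184 = 115.

115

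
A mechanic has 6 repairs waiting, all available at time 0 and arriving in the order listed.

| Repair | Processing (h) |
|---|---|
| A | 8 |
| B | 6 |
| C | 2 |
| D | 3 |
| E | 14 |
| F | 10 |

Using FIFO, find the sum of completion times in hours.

FIFO (arrival order): A B C D E F.
A: 0→8
B: 8→14
C: 14→16
D: 16→19
E: 19→33
F: 33→43
Sum = 8+14+16+19+33+43 = 133.

133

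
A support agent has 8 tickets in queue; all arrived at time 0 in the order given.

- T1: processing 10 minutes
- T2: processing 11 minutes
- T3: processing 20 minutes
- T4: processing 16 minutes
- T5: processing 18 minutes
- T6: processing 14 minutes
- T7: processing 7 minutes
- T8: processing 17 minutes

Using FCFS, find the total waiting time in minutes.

389

FIFO (arrival order): T1 T2 T3 T4 T5 T6 T7 T8.
T1: waits 0, runs 0→10
T2: waits 10, runs 10→21
T3: waits 21, runs 21→41
T4: waits 41, runs 41→57
T5: waits 57, runs 57→75
T6: waits 75, runs 75→89
T7: waits 89, runs 89→96
T8: waits 96, runs 96→113
Sum = 0+10+21+41+57+75+89+96 = 389.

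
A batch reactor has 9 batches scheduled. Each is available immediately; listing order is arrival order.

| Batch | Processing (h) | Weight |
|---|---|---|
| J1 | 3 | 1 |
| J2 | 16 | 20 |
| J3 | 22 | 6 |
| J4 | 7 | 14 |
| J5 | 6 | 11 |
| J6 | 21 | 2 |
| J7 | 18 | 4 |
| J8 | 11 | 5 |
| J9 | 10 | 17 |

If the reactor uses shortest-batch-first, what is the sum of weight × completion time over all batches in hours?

SPT (increasing processing time): J1 J5 J4 J9 J8 J2 J7 J6 J3.
J1: finishes 3, weight 1, w·C = 3
J5: finishes 9, weight 11, w·C = 99
J4: finishes 16, weight 14, w·C = 224
J9: finishes 26, weight 17, w·C = 442
J8: finishes 37, weight 5, w·C = 185
J2: finishes 53, weight 20, w·C = 1060
J7: finishes 71, weight 4, w·C = 284
J6: finishes 92, weight 2, w·C = 184
J3: finishes 114, weight 6, w·C = 684
Sum = 3+99+224+442+185+1060+284+184+684 = 3165.

3165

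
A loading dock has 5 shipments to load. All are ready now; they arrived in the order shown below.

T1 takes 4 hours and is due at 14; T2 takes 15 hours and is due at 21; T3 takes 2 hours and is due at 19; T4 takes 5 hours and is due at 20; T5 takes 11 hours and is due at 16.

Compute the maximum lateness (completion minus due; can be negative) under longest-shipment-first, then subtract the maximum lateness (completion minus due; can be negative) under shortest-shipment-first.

LPT (decreasing processing time): T2 T5 T4 T1 T3.
T2: 0→15, due 21, lateness -6
T5: 15→26, due 16, lateness 10
T4: 26→31, due 20, lateness 11
T1: 31→35, due 14, lateness 21
T3: 35→37, due 19, lateness 18
Maximum = 21.
SPT (increasing processing time): T3 T1 T4 T5 T2.
T3: 0→2, due 19, lateness -17
T1: 2→6, due 14, lateness -8
T4: 6→11, due 20, lateness -9
T5: 11→22, due 16, lateness 6
T2: 22→37, due 21, lateness 16
Maximum = 16.
Difference = 21 − 16 = 5.

5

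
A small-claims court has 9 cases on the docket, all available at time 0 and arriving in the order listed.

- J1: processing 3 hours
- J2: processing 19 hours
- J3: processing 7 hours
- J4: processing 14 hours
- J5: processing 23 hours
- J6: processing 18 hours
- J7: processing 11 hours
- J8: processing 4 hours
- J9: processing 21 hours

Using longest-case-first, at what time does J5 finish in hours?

LPT (decreasing processing time): J5 J9 J2 J6 J4 J7 J3 J8 J1.
J5: 0→23

23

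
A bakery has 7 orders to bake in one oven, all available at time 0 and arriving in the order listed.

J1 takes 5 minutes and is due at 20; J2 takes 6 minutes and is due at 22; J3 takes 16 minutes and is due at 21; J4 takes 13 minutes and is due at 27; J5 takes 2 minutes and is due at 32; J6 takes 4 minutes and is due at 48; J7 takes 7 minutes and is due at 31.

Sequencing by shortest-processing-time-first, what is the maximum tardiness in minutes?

32

SPT (increasing processing time): J5 J6 J1 J2 J7 J4 J3.
J5: 0→2, due 32, tardiness 0
J6: 2→6, due 48, tardiness 0
J1: 6→11, due 20, tardiness 0
J2: 11→17, due 22, tardiness 0
J7: 17→24, due 31, tardiness 0
J4: 24→37, due 27, tardiness 10
J3: 37→53, due 21, tardiness 32
Maximum = 32.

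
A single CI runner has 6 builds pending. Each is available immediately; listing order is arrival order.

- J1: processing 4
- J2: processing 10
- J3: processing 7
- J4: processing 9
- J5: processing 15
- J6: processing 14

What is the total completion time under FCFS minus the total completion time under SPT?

FIFO (arrival order): J1 J2 J3 J4 J5 J6.
J1: 0→4
J2: 4→14
J3: 14→21
J4: 21→30
J5: 30→45
J6: 45→59
Sum = 4+14+21+30+45+59 = 173.
SPT (increasing processing time): J1 J3 J4 J2 J6 J5.
J1: 0→4
J3: 4→11
J4: 11→20
J2: 20→30
J6: 30→44
J5: 44→59
Sum = 4+11+20+30+44+59 = 168.
Difference = 173 − 168 = 5.

5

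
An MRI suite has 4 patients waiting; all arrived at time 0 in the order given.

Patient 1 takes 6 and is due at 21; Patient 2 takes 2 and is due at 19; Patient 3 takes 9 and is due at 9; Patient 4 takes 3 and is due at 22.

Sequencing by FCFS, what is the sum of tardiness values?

FIFO (arrival order): Patient 1 Patient 2 Patient 3 Patient 4.
Patient 1: 0→6, due 21, tardiness 0
Patient 2: 6→8, due 19, tardiness 0
Patient 3: 8→17, due 9, tardiness 8
Patient 4: 17→20, due 22, tardiness 0
Sum = 0+0+8+0 = 8.

8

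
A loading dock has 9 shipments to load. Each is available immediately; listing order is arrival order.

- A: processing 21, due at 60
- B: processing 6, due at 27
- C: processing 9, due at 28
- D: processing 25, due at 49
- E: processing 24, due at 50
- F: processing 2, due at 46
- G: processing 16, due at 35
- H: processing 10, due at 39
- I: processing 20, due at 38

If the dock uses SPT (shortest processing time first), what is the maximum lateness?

SPT (increasing processing time): F B C H G I A E D.
F: 0→2, due 46, lateness -44
B: 2→8, due 27, lateness -19
C: 8→17, due 28, lateness -11
H: 17→27, due 39, lateness -12
G: 27→43, due 35, lateness 8
I: 43→63, due 38, lateness 25
A: 63→84, due 60, lateness 24
E: 84→108, due 50, lateness 58
D: 108→133, due 49, lateness 84
Maximum = 84.

84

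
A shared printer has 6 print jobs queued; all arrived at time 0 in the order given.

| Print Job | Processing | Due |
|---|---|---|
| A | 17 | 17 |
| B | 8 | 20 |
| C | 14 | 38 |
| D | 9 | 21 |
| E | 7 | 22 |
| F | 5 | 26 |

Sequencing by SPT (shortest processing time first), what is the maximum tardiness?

43

SPT (increasing processing time): F E B D C A.
F: 0→5, due 26, tardiness 0
E: 5→12, due 22, tardiness 0
B: 12→20, due 20, tardiness 0
D: 20→29, due 21, tardiness 8
C: 29→43, due 38, tardiness 5
A: 43→60, due 17, tardiness 43
Maximum = 43.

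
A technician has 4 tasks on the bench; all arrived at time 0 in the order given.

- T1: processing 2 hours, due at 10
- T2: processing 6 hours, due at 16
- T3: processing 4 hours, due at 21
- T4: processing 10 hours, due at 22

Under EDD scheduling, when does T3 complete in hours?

EDD (increasing due date): T1 T2 T3 T4.
T1: 0→2
T2: 2→8
T3: 8→12

12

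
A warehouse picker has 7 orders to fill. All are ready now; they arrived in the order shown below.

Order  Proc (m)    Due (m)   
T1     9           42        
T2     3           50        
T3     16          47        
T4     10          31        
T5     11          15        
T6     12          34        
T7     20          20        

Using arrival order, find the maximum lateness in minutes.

FIFO (arrival order): T1 T2 T3 T4 T5 T6 T7.
T1: 0→9, due 42, lateness -33
T2: 9→12, due 50, lateness -38
T3: 12→28, due 47, lateness -19
T4: 28→38, due 31, lateness 7
T5: 38→49, due 15, lateness 34
T6: 49→61, due 34, lateness 27
T7: 61→81, due 20, lateness 61
Maximum = 61.

61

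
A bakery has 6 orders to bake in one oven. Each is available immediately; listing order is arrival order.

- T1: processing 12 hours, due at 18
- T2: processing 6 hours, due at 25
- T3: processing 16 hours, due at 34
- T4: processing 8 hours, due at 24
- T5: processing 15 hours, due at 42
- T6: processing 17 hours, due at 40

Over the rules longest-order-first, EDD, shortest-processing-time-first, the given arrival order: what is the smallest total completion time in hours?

218

LPT (decreasing processing time): T6 T3 T5 T1 T4 T2.
T6: 0→17
T3: 17→33
T5: 33→48
T1: 48→60
T4: 60→68
T2: 68→74
Sum = 17+33+48+60+68+74 = 300.
EDD (increasing due date): T1 T4 T2 T3 T6 T5.
T1: 0→12
T4: 12→20
T2: 20→26
T3: 26→42
T6: 42→59
T5: 59→74
Sum = 12+20+26+42+59+74 = 233.
SPT (increasing processing time): T2 T4 T1 T5 T3 T6.
T2: 0→6
T4: 6→14
T1: 14→26
T5: 26→41
T3: 41→57
T6: 57→74
Sum = 6+14+26+41+57+74 = 218.
FIFO (arrival order): T1 T2 T3 T4 T5 T6.
T1: 0→12
T2: 12→18
T3: 18→34
T4: 34→42
T5: 42→57
T6: 57→74
Sum = 12+18+34+42+57+74 = 237.
LPT 300, EDD 233, SPT 218, FIFO 237 → minimum 218.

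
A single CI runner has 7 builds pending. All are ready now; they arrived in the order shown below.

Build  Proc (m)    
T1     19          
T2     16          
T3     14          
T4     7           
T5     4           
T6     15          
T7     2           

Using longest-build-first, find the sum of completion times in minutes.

LPT (decreasing processing time): T1 T2 T6 T3 T4 T5 T7.
T1: 0→19
T2: 19→35
T6: 35→50
T3: 50→64
T4: 64→71
T5: 71→75
T7: 75→77
Sum = 19+35+50+64+71+75+77 = 391.

391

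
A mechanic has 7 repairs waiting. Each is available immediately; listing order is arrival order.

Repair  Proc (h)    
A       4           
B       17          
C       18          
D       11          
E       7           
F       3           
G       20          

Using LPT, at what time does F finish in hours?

80

LPT (decreasing processing time): G C B D E A F.
G: 0→20
C: 20→38
B: 38→55
D: 55→66
E: 66→73
A: 73→77
F: 77→80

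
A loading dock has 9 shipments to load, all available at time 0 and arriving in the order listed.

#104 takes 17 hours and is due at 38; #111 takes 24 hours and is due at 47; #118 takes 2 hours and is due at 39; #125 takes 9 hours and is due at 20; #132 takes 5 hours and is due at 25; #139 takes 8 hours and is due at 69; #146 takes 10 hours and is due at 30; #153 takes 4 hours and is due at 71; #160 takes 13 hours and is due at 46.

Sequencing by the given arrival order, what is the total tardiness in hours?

167

FIFO (arrival order): #104 #111 #118 #125 #132 #139 #146 #153 #160.
#104: 0→17, due 38, tardiness 0
#111: 17→41, due 47, tardiness 0
#118: 41→43, due 39, tardiness 4
#125: 43→52, due 20, tardiness 32
#132: 52→57, due 25, tardiness 32
#139: 57→65, due 69, tardiness 0
#146: 65→75, due 30, tardiness 45
#153: 75→79, due 71, tardiness 8
#160: 79→92, due 46, tardiness 46
Sum = 0+0+4+32+32+0+45+8+46 = 167.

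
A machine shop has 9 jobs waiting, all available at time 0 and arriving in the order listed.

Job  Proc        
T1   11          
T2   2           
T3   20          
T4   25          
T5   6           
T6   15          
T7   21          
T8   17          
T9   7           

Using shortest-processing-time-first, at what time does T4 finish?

124

SPT (increasing processing time): T2 T5 T9 T1 T6 T8 T3 T7 T4.
T2: 0→2
T5: 2→8
T9: 8→15
T1: 15→26
T6: 26→41
T8: 41→58
T3: 58→78
T7: 78→99
T4: 99→124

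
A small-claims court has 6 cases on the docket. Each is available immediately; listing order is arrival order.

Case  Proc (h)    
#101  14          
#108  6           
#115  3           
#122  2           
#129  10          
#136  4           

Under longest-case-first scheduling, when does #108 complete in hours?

30

LPT (decreasing processing time): #101 #129 #108 #136 #115 #122.
#101: 0→14
#129: 14→24
#108: 24→30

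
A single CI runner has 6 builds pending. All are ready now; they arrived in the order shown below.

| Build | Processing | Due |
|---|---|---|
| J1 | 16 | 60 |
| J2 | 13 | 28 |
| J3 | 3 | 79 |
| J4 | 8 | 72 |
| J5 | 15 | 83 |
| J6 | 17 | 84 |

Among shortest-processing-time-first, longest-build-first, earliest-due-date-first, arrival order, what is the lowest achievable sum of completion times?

204

SPT (increasing processing time): J3 J4 J2 J5 J1 J6.
J3: 0→3
J4: 3→11
J2: 11→24
J5: 24→39
J1: 39→55
J6: 55→72
Sum = 3+11+24+39+55+72 = 204.
LPT (decreasing processing time): J6 J1 J5 J2 J4 J3.
J6: 0→17
J1: 17→33
J5: 33→48
J2: 48→61
J4: 61→69
J3: 69→72
Sum = 17+33+48+61+69+72 = 300.
EDD (increasing due date): J2 J1 J4 J3 J5 J6.
J2: 0→13
J1: 13→29
J4: 29→37
J3: 37→40
J5: 40→55
J6: 55→72
Sum = 13+29+37+40+55+72 = 246.
FIFO (arrival order): J1 J2 J3 J4 J5 J6.
J1: 0→16
J2: 16→29
J3: 29→32
J4: 32→40
J5: 40→55
J6: 55→72
Sum = 16+29+32+40+55+72 = 244.
SPT 204, LPT 300, EDD 246, FIFO 244 → minimum 204.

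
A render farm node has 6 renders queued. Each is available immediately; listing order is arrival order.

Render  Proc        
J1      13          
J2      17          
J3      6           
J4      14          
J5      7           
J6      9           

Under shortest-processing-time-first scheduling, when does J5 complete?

SPT (increasing processing time): J3 J5 J6 J1 J4 J2.
J3: 0→6
J5: 6→13

13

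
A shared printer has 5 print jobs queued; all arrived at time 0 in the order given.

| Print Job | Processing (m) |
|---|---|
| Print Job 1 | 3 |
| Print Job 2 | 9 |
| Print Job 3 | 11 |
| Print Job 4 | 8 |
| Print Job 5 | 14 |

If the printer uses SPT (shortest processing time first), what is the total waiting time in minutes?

65

SPT (increasing processing time): Print Job 1 Print Job 4 Print Job 2 Print Job 3 Print Job 5.
Print Job 1: waits 0, runs 0→3
Print Job 4: waits 3, runs 3→11
Print Job 2: waits 11, runs 11→20
Print Job 3: waits 20, runs 20→31
Print Job 5: waits 31, runs 31→45
Sum = 0+3+11+20+31 = 65.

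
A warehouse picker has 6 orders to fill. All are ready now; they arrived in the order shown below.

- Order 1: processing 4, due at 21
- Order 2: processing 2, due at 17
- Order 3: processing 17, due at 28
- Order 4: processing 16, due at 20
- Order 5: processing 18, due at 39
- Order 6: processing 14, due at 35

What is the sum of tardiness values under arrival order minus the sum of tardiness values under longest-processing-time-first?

-97

FIFO (arrival order): Order 1 Order 2 Order 3 Order 4 Order 5 Order 6.
Order 1: 0→4, due 21, tardiness 0
Order 2: 4→6, due 17, tardiness 0
Order 3: 6→23, due 28, tardiness 0
Order 4: 23→39, due 20, tardiness 19
Order 5: 39→57, due 39, tardiness 18
Order 6: 57→71, due 35, tardiness 36
Sum = 0+0+0+19+18+36 = 73.
LPT (decreasing processing time): Order 5 Order 3 Order 4 Order 6 Order 1 Order 2.
Order 5: 0→18, due 39, tardiness 0
Order 3: 18→35, due 28, tardiness 7
Order 4: 35→51, due 20, tardiness 31
Order 6: 51→65, due 35, tardiness 30
Order 1: 65→69, due 21, tardiness 48
Order 2: 69→71, due 17, tardiness 54
Sum = 0+7+31+30+48+54 = 170.
Difference = 73 − 170 = -97.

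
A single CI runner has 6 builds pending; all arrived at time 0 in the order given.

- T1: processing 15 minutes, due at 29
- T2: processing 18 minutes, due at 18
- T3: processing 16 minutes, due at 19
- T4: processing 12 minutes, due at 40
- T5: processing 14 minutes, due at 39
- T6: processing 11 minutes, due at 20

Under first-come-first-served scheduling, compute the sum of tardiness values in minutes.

FIFO (arrival order): T1 T2 T3 T4 T5 T6.
T1: 0→15, due 29, tardiness 0
T2: 15→33, due 18, tardiness 15
T3: 33→49, due 19, tardiness 30
T4: 49→61, due 40, tardiness 21
T5: 61→75, due 39, tardiness 36
T6: 75→86, due 20, tardiness 66
Sum = 0+15+30+21+36+66 = 168.

168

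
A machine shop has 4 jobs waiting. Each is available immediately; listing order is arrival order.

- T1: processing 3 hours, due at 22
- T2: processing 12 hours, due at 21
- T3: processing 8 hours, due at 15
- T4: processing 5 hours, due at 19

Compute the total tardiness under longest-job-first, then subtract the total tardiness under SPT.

9

LPT (decreasing processing time): T2 T3 T4 T1.
T2: 0→12, due 21, tardiness 0
T3: 12→20, due 15, tardiness 5
T4: 20→25, due 19, tardiness 6
T1: 25→28, due 22, tardiness 6
Sum = 0+5+6+6 = 17.
SPT (increasing processing time): T1 T4 T3 T2.
T1: 0→3, due 22, tardiness 0
T4: 3→8, due 19, tardiness 0
T3: 8→16, due 15, tardiness 1
T2: 16→28, due 21, tardiness 7
Sum = 0+0+1+7 = 8.
Difference = 17 − 8 = 9.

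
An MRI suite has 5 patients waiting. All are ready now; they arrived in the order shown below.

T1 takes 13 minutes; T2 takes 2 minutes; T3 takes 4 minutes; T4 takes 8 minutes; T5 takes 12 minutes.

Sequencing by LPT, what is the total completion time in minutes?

LPT (decreasing processing time): T1 T5 T4 T3 T2.
T1: 0→13
T5: 13→25
T4: 25→33
T3: 33→37
T2: 37→39
Sum = 13+25+33+37+39 = 147.

147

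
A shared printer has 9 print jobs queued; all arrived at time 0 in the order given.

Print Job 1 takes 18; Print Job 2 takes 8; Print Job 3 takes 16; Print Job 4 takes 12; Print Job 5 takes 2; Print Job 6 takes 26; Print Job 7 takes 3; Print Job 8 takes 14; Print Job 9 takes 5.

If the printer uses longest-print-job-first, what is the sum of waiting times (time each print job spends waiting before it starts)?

585

LPT (decreasing processing time): Print Job 6 Print Job 1 Print Job 3 Print Job 8 Print Job 4 Print Job 2 Print Job 9 Print Job 7 Print Job 5.
Print Job 6: waits 0, runs 0→26
Print Job 1: waits 26, runs 26→44
Print Job 3: waits 44, runs 44→60
Print Job 8: waits 60, runs 60→74
Print Job 4: waits 74, runs 74→86
Print Job 2: waits 86, runs 86→94
Print Job 9: waits 94, runs 94→99
Print Job 7: waits 99, runs 99→102
Print Job 5: waits 102, runs 102→104
Sum = 0+26+44+60+74+86+94+99+102 = 585.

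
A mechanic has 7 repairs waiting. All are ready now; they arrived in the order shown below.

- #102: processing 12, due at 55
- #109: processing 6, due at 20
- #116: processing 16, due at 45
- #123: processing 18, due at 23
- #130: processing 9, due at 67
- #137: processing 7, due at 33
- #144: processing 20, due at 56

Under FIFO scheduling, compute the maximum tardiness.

FIFO (arrival order): #102 #109 #116 #123 #130 #137 #144.
#102: 0→12, due 55, tardiness 0
#109: 12→18, due 20, tardiness 0
#116: 18→34, due 45, tardiness 0
#123: 34→52, due 23, tardiness 29
#130: 52→61, due 67, tardiness 0
#137: 61→68, due 33, tardiness 35
#144: 68→88, due 56, tardiness 32
Maximum = 35.

35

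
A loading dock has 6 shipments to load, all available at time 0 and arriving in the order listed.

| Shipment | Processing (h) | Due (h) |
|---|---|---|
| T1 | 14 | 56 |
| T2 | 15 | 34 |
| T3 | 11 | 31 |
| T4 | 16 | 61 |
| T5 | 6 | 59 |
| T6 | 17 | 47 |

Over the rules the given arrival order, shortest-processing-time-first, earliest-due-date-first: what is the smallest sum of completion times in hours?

FIFO (arrival order): T1 T2 T3 T4 T5 T6.
T1: 0→14
T2: 14→29
T3: 29→40
T4: 40→56
T5: 56→62
T6: 62→79
Sum = 14+29+40+56+62+79 = 280.
SPT (increasing processing time): T5 T3 T1 T2 T4 T6.
T5: 0→6
T3: 6→17
T1: 17→31
T2: 31→46
T4: 46→62
T6: 62→79
Sum = 6+17+31+46+62+79 = 241.
EDD (increasing due date): T3 T2 T6 T1 T5 T4.
T3: 0→11
T2: 11→26
T6: 26→43
T1: 43→57
T5: 57→63
T4: 63→79
Sum = 11+26+43+57+63+79 = 279.
FIFO 280, SPT 241, EDD 279 → minimum 241.

241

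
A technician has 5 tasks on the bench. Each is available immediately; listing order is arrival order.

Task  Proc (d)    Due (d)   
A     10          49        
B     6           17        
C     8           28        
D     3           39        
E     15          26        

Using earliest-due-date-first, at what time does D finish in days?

EDD (increasing due date): B E C D A.
B: 0→6
E: 6→21
C: 21→29
D: 29→32

32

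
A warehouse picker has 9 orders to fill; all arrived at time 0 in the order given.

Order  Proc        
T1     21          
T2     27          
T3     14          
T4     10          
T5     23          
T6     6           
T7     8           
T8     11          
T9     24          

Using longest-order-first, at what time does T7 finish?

LPT (decreasing processing time): T2 T9 T5 T1 T3 T8 T4 T7 T6.
T2: 0→27
T9: 27→51
T5: 51→74
T1: 74→95
T3: 95→109
T8: 109→120
T4: 120→130
T7: 130→138

138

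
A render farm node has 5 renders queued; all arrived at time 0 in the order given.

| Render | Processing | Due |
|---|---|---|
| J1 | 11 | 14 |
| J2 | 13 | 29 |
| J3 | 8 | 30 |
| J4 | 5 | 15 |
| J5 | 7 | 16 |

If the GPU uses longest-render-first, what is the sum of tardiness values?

LPT (decreasing processing time): J2 J1 J3 J5 J4.
J2: 0→13, due 29, tardiness 0
J1: 13→24, due 14, tardiness 10
J3: 24→32, due 30, tardiness 2
J5: 32→39, due 16, tardiness 23
J4: 39→44, due 15, tardiness 29
Sum = 0+10+2+23+29 = 64.

64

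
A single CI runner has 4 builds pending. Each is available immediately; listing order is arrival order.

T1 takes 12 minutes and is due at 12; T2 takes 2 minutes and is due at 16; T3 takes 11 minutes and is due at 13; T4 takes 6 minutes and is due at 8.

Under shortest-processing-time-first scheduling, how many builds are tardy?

SPT (increasing processing time): T2 T4 T3 T1.
T2: 0→2, due 16, tardiness 0
T4: 2→8, due 8, tardiness 0
T3: 8→19, due 13, tardiness 6
T1: 19→31, due 12, tardiness 19
Late builds: 2.

2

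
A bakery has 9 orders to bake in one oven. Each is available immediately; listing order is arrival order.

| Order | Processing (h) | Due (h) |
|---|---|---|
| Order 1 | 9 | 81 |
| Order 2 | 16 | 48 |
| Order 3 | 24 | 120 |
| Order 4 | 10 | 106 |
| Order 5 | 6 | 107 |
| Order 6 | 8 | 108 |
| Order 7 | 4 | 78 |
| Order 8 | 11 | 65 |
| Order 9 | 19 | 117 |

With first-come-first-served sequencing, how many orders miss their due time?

1

FIFO (arrival order): Order 1 Order 2 Order 3 Order 4 Order 5 Order 6 Order 7 Order 8 Order 9.
Order 1: 0→9, due 81, tardiness 0
Order 2: 9→25, due 48, tardiness 0
Order 3: 25→49, due 120, tardiness 0
Order 4: 49→59, due 106, tardiness 0
Order 5: 59→65, due 107, tardiness 0
Order 6: 65→73, due 108, tardiness 0
Order 7: 73→77, due 78, tardiness 0
Order 8: 77→88, due 65, tardiness 23
Order 9: 88→107, due 117, tardiness 0
Late orders: 1.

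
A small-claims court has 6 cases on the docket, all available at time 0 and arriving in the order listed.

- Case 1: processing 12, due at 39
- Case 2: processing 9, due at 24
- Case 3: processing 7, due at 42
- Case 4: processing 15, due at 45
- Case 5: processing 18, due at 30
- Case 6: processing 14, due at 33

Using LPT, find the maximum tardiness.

44

LPT (decreasing processing time): Case 5 Case 4 Case 6 Case 1 Case 2 Case 3.
Case 5: 0→18, due 30, tardiness 0
Case 4: 18→33, due 45, tardiness 0
Case 6: 33→47, due 33, tardiness 14
Case 1: 47→59, due 39, tardiness 20
Case 2: 59→68, due 24, tardiness 44
Case 3: 68→75, due 42, tardiness 33
Maximum = 44.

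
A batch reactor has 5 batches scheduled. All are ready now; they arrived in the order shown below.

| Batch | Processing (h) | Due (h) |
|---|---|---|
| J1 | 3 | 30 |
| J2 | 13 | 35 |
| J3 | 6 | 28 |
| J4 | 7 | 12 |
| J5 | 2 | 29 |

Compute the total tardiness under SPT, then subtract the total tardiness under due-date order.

SPT (increasing processing time): J5 J1 J3 J4 J2.
J5: 0→2, due 29, tardiness 0
J1: 2→5, due 30, tardiness 0
J3: 5→11, due 28, tardiness 0
J4: 11→18, due 12, tardiness 6
J2: 18→31, due 35, tardiness 0
Sum = 0+0+0+6+0 = 6.
EDD (increasing due date): J4 J3 J5 J1 J2.
J4: 0→7, due 12, tardiness 0
J3: 7→13, due 28, tardiness 0
J5: 13→15, due 29, tardiness 0
J1: 15→18, due 30, tardiness 0
J2: 18→31, due 35, tardiness 0
Sum = 0+0+0+0+0 = 0.
Difference = 6 − 0 = 6.

6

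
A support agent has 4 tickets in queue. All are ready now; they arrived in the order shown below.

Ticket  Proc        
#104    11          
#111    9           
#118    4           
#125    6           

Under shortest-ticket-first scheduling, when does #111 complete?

19

SPT (increasing processing time): #118 #125 #111 #104.
#118: 0→4
#125: 4→10
#111: 10→19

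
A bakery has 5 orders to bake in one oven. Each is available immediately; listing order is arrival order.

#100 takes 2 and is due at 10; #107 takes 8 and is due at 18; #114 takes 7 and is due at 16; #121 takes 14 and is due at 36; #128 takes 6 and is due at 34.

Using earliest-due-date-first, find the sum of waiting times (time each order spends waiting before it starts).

51

EDD (increasing due date): #100 #114 #107 #128 #121.
#100: waits 0, runs 0→2
#114: waits 2, runs 2→9
#107: waits 9, runs 9→17
#128: waits 17, runs 17→23
#121: waits 23, runs 23→37
Sum = 0+2+9+17+23 = 51.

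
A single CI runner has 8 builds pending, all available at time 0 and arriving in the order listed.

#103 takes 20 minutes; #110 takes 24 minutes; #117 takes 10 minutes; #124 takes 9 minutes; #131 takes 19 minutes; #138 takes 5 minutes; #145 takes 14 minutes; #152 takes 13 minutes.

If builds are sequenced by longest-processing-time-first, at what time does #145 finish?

LPT (decreasing processing time): #110 #103 #131 #145 #152 #117 #124 #138.
#110: 0→24
#103: 24→44
#131: 44→63
#145: 63→77

77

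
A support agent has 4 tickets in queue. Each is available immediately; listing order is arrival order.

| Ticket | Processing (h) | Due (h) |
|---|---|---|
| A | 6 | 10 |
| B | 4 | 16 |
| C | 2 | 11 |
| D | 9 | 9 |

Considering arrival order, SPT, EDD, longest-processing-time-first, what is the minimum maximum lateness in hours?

6

FIFO (arrival order): A B C D.
A: 0→6, due 10, lateness -4
B: 6→10, due 16, lateness -6
C: 10→12, due 11, lateness 1
D: 12→21, due 9, lateness 12
Maximum = 12.
SPT (increasing processing time): C B A D.
C: 0→2, due 11, lateness -9
B: 2→6, due 16, lateness -10
A: 6→12, due 10, lateness 2
D: 12→21, due 9, lateness 12
Maximum = 12.
EDD (increasing due date): D A C B.
D: 0→9, due 9, lateness 0
A: 9→15, due 10, lateness 5
C: 15→17, due 11, lateness 6
B: 17→21, due 16, lateness 5
Maximum = 6.
LPT (decreasing processing time): D A B C.
D: 0→9, due 9, lateness 0
A: 9→15, due 10, lateness 5
B: 15→19, due 16, lateness 3
C: 19→21, due 11, lateness 10
Maximum = 10.
FIFO 12, SPT 12, EDD 6, LPT 10 → minimum 6.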